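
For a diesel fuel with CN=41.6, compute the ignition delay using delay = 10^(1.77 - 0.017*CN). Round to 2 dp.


delay = 10^(1.77 - 0.017*CN)
Exponent = 1.77 - 0.017*41.6 = 1.0628
delay = 10^1.0628 = 11.56 ms


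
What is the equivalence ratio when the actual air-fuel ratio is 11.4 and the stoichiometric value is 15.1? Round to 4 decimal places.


phi = AFR_stoich / AFR_actual
phi = 15.1 / 11.4 = 1.3246


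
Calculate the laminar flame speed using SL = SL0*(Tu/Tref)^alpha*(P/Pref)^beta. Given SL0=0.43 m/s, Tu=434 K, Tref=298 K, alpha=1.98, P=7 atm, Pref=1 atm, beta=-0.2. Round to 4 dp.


SL = SL0 * (Tu/Tref)^alpha * (P/Pref)^beta
T ratio = 434/298 = 1.45637584
(T ratio)^alpha = 1.45637584^1.98 = 2.105142
(P/Pref)^beta = 7^(-0.2) = 0.677611
SL = 0.43 * 2.105142 * 0.677611 = 0.6134 m/s


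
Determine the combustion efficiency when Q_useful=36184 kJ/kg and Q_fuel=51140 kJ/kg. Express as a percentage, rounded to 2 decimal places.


Efficiency = (Q_useful / Q_fuel) * 100
Efficiency = (36184 / 51140) * 100
Efficiency = 0.7075 * 100 = 70.75%


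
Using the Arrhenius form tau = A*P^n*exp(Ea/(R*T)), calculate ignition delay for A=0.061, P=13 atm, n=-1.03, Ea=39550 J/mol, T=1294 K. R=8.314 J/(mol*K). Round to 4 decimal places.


tau = A * P^n * exp(Ea/(R*T))
P^n = 13^(-1.03) = 0.07122597
Ea/(R*T) = 39550/(8.314*1294) = 3.676226
exp(Ea/(R*T)) = 39.497047
tau = 0.061 * 0.07122597 * 39.497047 = 0.1716 ms


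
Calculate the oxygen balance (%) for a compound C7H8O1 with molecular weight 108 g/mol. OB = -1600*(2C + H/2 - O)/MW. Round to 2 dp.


OB = -1600 * (2C + H/2 - O) / MW
Inner = 2*7 + 8/2 - 1 = 17.00
OB = -1600 * 17.00 / 108 = -251.85%


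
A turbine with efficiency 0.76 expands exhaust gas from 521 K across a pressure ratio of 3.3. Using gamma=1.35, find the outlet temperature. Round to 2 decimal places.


T_out = T_in * (1 - eta * (1 - PR^(-(gamma-1)/gamma)))
Exponent = -(1.35-1)/1.35 = -0.25925926
PR^exp = 3.3^(-0.25925926) = 0.73378775
Factor = 1 - 0.76*(1 - 0.73378775) = 0.79767869
T_out = 521 * 0.79767869 = 415.59 K


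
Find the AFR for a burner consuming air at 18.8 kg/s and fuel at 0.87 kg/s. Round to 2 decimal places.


AFR = m_air / m_fuel
AFR = 18.8 / 0.87 = 21.61


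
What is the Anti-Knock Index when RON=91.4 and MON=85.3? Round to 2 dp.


AKI = (RON + MON) / 2
AKI = (91.4 + 85.3) / 2
AKI = 176.7 / 2 = 88.35


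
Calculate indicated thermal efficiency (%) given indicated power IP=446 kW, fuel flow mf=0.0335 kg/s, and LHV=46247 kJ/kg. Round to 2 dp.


eta_ith = (IP / (mf * LHV)) * 100
Denominator = 0.0335 * 46247 = 1549.2745 kW
eta_ith = (446 / 1549.2745) * 100 = 28.79%


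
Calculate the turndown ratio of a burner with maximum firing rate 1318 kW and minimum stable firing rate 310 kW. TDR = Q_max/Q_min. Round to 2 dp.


TDR = Q_max / Q_min
TDR = 1318 / 310 = 4.25


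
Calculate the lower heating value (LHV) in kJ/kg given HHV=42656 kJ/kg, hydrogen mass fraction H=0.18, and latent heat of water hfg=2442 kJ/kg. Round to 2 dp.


LHV = HHV - hfg * 9 * H
Water correction = 2442 * 9 * 0.18 = 3956.040 kJ/kg
LHV = 42656 - 3956.040 = 38699.96 kJ/kg


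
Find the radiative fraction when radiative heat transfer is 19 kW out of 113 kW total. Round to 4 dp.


f_rad = Q_rad / Q_total
f_rad = 19 / 113 = 0.1681


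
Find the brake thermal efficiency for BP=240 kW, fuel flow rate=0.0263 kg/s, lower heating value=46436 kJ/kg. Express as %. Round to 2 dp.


eta_BTE = (BP / (mf * LHV)) * 100
Denominator = 0.0263 * 46436 = 1221.2668 kW
eta_BTE = (240 / 1221.2668) * 100 = 19.65%


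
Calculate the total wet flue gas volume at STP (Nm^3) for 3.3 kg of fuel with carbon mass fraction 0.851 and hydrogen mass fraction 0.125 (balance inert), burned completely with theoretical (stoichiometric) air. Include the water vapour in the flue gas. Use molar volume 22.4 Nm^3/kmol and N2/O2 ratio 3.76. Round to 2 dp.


Per kg fuel: CO2 = (C/12 kmol)*22.4 = (0.851/12)*22.4 = 1.58853 Nm^3
Per kg fuel: H2O = (H/2 kmol)*22.4 = (0.125/2)*22.4 = 1.40000 Nm^3
O2 needed per kg fuel = C/12 + H/4 = 0.851/12 + 0.125/4 = 0.10216667 kmol
Per kg fuel: N2 = O2*3.76*22.4 = 0.10216667*3.76*22.4 = 8.60489 Nm^3
Total per kg = 1.58853 + 1.40000 + 8.60489 = 11.59342 Nm^3
Total = 11.59342 * 3.3 = 38.26 Nm^3


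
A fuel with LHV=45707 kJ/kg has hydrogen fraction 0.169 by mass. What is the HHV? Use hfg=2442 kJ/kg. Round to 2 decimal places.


HHV = LHV + hfg * 9 * H
Water addition = 2442 * 9 * 0.169 = 3714.282 kJ/kg
HHV = 45707 + 3714.282 = 49421.28 kJ/kg


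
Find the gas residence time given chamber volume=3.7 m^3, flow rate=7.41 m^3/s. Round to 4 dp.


tau = V / Q_flow
tau = 3.7 / 7.41 = 0.4993 s


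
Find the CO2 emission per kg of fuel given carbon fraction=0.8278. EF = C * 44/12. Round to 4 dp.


EF = C_frac * (M_CO2 / M_C)
EF = 0.8278 * (44/12)
EF = 0.8278 * 3.666667 = 3.0353 kg_CO2/kg_fuel


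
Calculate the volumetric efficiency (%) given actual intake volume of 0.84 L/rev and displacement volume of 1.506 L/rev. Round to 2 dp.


eta_v = (V_actual / V_disp) * 100
Ratio = 0.84 / 1.506 = 0.5578
eta_v = 0.5578 * 100 = 55.78%


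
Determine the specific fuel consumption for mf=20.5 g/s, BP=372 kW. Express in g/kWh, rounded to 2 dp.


SFC = (mf / BP) * 3600
Rate = 20.5 / 372 = 0.055108 g/(s*kW)
SFC = 0.055108 * 3600 = 198.39 g/kWh


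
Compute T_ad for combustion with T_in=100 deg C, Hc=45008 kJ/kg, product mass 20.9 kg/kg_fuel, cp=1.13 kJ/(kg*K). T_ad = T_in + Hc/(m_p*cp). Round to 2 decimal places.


T_ad = T_in + Hc / (m_p * cp)
Denominator = 20.9 * 1.13 = 23.6170
Temperature rise = 45008 / 23.6170 = 1905.75 K
T_ad = 100 + 1905.75 = 2005.75 deg C


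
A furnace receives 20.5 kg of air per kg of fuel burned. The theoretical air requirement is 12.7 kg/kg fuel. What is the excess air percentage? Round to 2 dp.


Excess air = actual - stoichiometric = 20.5 - 12.7 = 7.80 kg/kg fuel
Excess air % = (excess / stoich) * 100 = (7.80 / 12.7) * 100 = 61.42%


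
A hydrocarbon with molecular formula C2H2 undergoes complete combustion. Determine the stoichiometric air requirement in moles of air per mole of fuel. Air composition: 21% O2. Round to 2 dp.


Balanced combustion: C2H2 + 2.5 O2 -> 2 CO2 + 1 H2O
O2 needed = C + H/4 = 2 + 2/4 = 2.50 moles
Air moles = O2 / 0.21 = 2.50 / 0.21 = 11.90 moles air


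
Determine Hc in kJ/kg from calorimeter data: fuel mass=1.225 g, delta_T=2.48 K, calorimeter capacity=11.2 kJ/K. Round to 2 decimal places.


Hc = C_cal * delta_T / m_fuel
Q_released = 11.2 * 2.48 = 27.7760 kJ
m_fuel = 1.225 g = 1.225/1000 kg = 0.001225 kg
Hc = 27.7760 / 0.001225 = 22674.29 kJ/kg


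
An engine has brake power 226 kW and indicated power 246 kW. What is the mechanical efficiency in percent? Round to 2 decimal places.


eta_mech = (BP / IP) * 100
Ratio = 226 / 246 = 0.9187
eta_mech = 0.9187 * 100 = 91.87%


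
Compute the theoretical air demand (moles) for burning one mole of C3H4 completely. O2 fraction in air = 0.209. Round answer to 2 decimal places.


Balanced combustion: C3H4 + 4 O2 -> 3 CO2 + 2 H2O
O2 needed = C + H/4 = 3 + 4/4 = 4.00 moles
Air moles = O2 / 0.209 = 4.00 / 0.209 = 19.14 moles air


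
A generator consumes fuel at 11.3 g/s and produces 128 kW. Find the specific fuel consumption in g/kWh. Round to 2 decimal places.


SFC = (mf / BP) * 3600
Rate = 11.3 / 128 = 0.088281 g/(s*kW)
SFC = 0.088281 * 3600 = 317.81 g/kWh


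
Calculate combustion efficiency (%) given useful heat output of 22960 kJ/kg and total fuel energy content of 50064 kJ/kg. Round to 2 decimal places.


Efficiency = (Q_useful / Q_fuel) * 100
Efficiency = (22960 / 50064) * 100
Efficiency = 0.4586 * 100 = 45.86%


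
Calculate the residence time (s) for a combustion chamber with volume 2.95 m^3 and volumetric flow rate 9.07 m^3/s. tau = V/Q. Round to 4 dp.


tau = V / Q_flow
tau = 2.95 / 9.07 = 0.3252 s


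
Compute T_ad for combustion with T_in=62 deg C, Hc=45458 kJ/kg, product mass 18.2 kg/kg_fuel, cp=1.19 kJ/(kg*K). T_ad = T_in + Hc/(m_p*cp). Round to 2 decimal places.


T_ad = T_in + Hc / (m_p * cp)
Denominator = 18.2 * 1.19 = 21.6580
Temperature rise = 45458 / 21.6580 = 2098.90 K
T_ad = 62 + 2098.90 = 2160.90 deg C


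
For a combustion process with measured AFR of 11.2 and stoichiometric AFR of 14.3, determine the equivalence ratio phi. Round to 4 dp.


phi = AFR_stoich / AFR_actual
phi = 14.3 / 11.2 = 1.2768


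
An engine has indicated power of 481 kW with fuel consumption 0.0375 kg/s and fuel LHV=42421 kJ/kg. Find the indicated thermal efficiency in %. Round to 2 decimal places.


eta_ith = (IP / (mf * LHV)) * 100
Denominator = 0.0375 * 42421 = 1590.7875 kW
eta_ith = (481 / 1590.7875) * 100 = 30.24%


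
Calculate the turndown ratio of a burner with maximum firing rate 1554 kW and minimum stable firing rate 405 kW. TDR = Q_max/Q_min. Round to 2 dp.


TDR = Q_max / Q_min
TDR = 1554 / 405 = 3.84


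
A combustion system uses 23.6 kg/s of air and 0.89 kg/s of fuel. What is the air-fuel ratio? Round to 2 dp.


AFR = m_air / m_fuel
AFR = 23.6 / 0.89 = 26.52


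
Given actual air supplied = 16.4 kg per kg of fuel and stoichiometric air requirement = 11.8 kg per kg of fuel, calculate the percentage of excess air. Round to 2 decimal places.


Excess air = actual - stoichiometric = 16.4 - 11.8 = 4.60 kg/kg fuel
Excess air % = (excess / stoich) * 100 = (4.60 / 11.8) * 100 = 38.98%


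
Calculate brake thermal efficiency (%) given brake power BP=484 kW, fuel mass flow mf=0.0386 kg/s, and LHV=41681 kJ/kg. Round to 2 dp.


eta_BTE = (BP / (mf * LHV)) * 100
Denominator = 0.0386 * 41681 = 1608.8866 kW
eta_BTE = (484 / 1608.8866) * 100 = 30.08%


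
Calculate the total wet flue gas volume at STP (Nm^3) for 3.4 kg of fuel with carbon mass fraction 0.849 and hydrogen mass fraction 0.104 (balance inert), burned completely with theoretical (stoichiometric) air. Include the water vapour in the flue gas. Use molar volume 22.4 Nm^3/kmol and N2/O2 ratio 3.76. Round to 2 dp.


Per kg fuel: CO2 = (C/12 kmol)*22.4 = (0.849/12)*22.4 = 1.58480 Nm^3
Per kg fuel: H2O = (H/2 kmol)*22.4 = (0.104/2)*22.4 = 1.16480 Nm^3
O2 needed per kg fuel = C/12 + H/4 = 0.849/12 + 0.104/4 = 0.09675000 kmol
Per kg fuel: N2 = O2*3.76*22.4 = 0.09675000*3.76*22.4 = 8.14867 Nm^3
Total per kg = 1.58480 + 1.16480 + 8.14867 = 10.89827 Nm^3
Total = 10.89827 * 3.4 = 37.05 Nm^3


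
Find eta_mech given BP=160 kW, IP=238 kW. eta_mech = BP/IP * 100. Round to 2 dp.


eta_mech = (BP / IP) * 100
Ratio = 160 / 238 = 0.6723
eta_mech = 0.6723 * 100 = 67.23%


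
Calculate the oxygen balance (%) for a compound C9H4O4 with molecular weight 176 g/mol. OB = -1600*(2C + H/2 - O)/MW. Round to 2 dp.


OB = -1600 * (2C + H/2 - O) / MW
Inner = 2*9 + 4/2 - 4 = 16.00
OB = -1600 * 16.00 / 176 = -145.45%


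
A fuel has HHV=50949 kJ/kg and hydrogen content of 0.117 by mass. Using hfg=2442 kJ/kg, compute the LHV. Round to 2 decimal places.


LHV = HHV - hfg * 9 * H
Water correction = 2442 * 9 * 0.117 = 2571.426 kJ/kg
LHV = 50949 - 2571.426 = 48377.57 kJ/kg


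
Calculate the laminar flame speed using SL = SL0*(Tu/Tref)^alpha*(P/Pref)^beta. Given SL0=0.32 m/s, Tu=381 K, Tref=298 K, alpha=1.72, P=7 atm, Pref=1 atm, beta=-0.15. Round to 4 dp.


SL = SL0 * (Tu/Tref)^alpha * (P/Pref)^beta
T ratio = 381/298 = 1.27852349
(T ratio)^alpha = 1.27852349^1.72 = 1.525945
(P/Pref)^beta = 7^(-0.15) = 0.746853
SL = 0.32 * 1.525945 * 0.746853 = 0.3647 m/s


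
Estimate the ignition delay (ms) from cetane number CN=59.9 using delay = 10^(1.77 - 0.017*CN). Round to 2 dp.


delay = 10^(1.77 - 0.017*CN)
Exponent = 1.77 - 0.017*59.9 = 0.7517
delay = 10^0.7517 = 5.65 ms


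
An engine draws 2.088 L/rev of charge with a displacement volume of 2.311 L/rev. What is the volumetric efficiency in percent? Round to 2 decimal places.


eta_v = (V_actual / V_disp) * 100
Ratio = 2.088 / 2.311 = 0.9035
eta_v = 0.9035 * 100 = 90.35%


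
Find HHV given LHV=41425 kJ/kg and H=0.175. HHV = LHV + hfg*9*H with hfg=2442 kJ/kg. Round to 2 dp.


HHV = LHV + hfg * 9 * H
Water addition = 2442 * 9 * 0.175 = 3846.150 kJ/kg
HHV = 41425 + 3846.150 = 45271.15 kJ/kg


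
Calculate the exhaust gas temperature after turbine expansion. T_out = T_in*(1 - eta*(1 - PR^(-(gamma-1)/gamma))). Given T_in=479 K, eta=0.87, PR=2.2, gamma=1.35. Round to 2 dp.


T_out = T_in * (1 - eta * (1 - PR^(-(gamma-1)/gamma)))
Exponent = -(1.35-1)/1.35 = -0.25925926
PR^exp = 2.2^(-0.25925926) = 0.81512413
Factor = 1 - 0.87*(1 - 0.81512413) = 0.83915799
T_out = 479 * 0.83915799 = 401.96 K


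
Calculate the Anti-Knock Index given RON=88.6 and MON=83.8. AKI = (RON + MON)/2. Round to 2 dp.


AKI = (RON + MON) / 2
AKI = (88.6 + 83.8) / 2
AKI = 172.4 / 2 = 86.20


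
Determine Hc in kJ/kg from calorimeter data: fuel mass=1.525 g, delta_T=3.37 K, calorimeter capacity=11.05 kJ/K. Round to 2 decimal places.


Hc = C_cal * delta_T / m_fuel
Q_released = 11.05 * 3.37 = 37.2385 kJ
m_fuel = 1.525 g = 1.525/1000 kg = 0.001525 kg
Hc = 37.2385 / 0.001525 = 24418.69 kJ/kg


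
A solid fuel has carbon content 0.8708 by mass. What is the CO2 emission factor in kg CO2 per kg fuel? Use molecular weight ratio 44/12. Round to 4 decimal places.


EF = C_frac * (M_CO2 / M_C)
EF = 0.8708 * (44/12)
EF = 0.8708 * 3.666667 = 3.1929 kg_CO2/kg_fuel


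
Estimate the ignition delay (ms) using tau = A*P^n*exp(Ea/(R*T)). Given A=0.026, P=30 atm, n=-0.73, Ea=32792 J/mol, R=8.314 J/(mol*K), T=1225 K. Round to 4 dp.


tau = A * P^n * exp(Ea/(R*T))
P^n = 30^(-0.73) = 0.08350289
Ea/(R*T) = 32792/(8.314*1225) = 3.219747
exp(Ea/(R*T)) = 25.021798
tau = 0.026 * 0.08350289 * 25.021798 = 0.0543 ms


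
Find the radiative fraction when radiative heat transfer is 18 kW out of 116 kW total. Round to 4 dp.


f_rad = Q_rad / Q_total
f_rad = 18 / 116 = 0.1552


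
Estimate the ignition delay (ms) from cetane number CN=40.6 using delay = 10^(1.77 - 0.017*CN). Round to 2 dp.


delay = 10^(1.77 - 0.017*CN)
Exponent = 1.77 - 0.017*40.6 = 1.0798
delay = 10^1.0798 = 12.02 ms


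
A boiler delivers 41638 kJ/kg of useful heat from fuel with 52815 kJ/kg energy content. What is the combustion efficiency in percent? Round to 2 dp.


Efficiency = (Q_useful / Q_fuel) * 100
Efficiency = (41638 / 52815) * 100
Efficiency = 0.7884 * 100 = 78.84%


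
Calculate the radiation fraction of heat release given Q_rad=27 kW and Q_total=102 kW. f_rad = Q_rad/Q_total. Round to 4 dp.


f_rad = Q_rad / Q_total
f_rad = 27 / 102 = 0.2647


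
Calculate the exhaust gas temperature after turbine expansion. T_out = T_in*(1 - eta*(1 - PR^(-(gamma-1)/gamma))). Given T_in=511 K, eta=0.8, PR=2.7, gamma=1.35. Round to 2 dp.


T_out = T_in * (1 - eta * (1 - PR^(-(gamma-1)/gamma)))
Exponent = -(1.35-1)/1.35 = -0.25925926
PR^exp = 2.7^(-0.25925926) = 0.77297411
Factor = 1 - 0.8*(1 - 0.77297411) = 0.81837929
T_out = 511 * 0.81837929 = 418.19 K


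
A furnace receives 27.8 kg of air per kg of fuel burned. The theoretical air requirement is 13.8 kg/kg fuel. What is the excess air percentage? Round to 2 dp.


Excess air = actual - stoichiometric = 27.8 - 13.8 = 14.00 kg/kg fuel
Excess air % = (excess / stoich) * 100 = (14.00 / 13.8) * 100 = 101.45%


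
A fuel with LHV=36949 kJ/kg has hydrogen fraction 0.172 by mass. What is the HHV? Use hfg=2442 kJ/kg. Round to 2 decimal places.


HHV = LHV + hfg * 9 * H
Water addition = 2442 * 9 * 0.172 = 3780.216 kJ/kg
HHV = 36949 + 3780.216 = 40729.22 kJ/kg


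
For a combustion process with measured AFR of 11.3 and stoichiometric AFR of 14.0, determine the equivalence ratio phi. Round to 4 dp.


phi = AFR_stoich / AFR_actual
phi = 14.0 / 11.3 = 1.2389


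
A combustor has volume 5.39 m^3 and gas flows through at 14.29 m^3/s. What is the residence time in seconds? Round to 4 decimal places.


tau = V / Q_flow
tau = 5.39 / 14.29 = 0.3772 s


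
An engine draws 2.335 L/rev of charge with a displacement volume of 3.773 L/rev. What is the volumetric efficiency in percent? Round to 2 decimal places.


eta_v = (V_actual / V_disp) * 100
Ratio = 2.335 / 3.773 = 0.6189
eta_v = 0.6189 * 100 = 61.89%


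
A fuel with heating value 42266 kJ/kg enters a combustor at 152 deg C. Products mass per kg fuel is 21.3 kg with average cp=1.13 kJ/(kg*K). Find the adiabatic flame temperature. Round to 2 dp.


T_ad = T_in + Hc / (m_p * cp)
Denominator = 21.3 * 1.13 = 24.0690
Temperature rise = 42266 / 24.0690 = 1756.03 K
T_ad = 152 + 1756.03 = 1908.03 deg C


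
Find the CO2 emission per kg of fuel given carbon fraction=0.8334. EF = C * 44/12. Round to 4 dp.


EF = C_frac * (M_CO2 / M_C)
EF = 0.8334 * (44/12)
EF = 0.8334 * 3.666667 = 3.0558 kg_CO2/kg_fuel


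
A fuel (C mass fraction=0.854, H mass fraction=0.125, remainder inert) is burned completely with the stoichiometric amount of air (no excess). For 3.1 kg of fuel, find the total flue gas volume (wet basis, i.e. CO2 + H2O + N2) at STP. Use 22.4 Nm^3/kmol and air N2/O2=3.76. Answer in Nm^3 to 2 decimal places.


Per kg fuel: CO2 = (C/12 kmol)*22.4 = (0.854/12)*22.4 = 1.59413 Nm^3
Per kg fuel: H2O = (H/2 kmol)*22.4 = (0.125/2)*22.4 = 1.40000 Nm^3
O2 needed per kg fuel = C/12 + H/4 = 0.854/12 + 0.125/4 = 0.10241667 kmol
Per kg fuel: N2 = O2*3.76*22.4 = 0.10241667*3.76*22.4 = 8.62594 Nm^3
Total per kg = 1.59413 + 1.40000 + 8.62594 = 11.62007 Nm^3
Total = 11.62007 * 3.1 = 36.02 Nm^3


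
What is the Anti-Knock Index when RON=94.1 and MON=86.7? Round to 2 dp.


AKI = (RON + MON) / 2
AKI = (94.1 + 86.7) / 2
AKI = 180.8 / 2 = 90.40


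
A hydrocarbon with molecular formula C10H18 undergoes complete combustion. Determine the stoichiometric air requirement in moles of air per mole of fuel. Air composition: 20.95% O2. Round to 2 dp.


Balanced combustion: C10H18 + 14.5 O2 -> 10 CO2 + 9 H2O
O2 needed = C + H/4 = 10 + 18/4 = 14.50 moles
Air moles = O2 / 0.2095 = 14.50 / 0.2095 = 69.21 moles air


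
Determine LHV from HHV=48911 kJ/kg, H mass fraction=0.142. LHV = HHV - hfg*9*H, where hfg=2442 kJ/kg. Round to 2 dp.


LHV = HHV - hfg * 9 * H
Water correction = 2442 * 9 * 0.142 = 3120.876 kJ/kg
LHV = 48911 - 3120.876 = 45790.12 kJ/kg


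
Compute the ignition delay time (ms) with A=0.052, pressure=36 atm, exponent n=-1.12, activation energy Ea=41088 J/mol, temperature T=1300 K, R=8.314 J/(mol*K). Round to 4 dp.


tau = A * P^n * exp(Ea/(R*T))
P^n = 36^(-1.12) = 0.01806929
Ea/(R*T) = 41088/(8.314*1300) = 3.801558
exp(Ea/(R*T)) = 44.770887
tau = 0.052 * 0.01806929 * 44.770887 = 0.0421 ms


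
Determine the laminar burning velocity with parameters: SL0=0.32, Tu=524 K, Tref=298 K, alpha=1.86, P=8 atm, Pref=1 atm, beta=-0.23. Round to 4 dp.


SL = SL0 * (Tu/Tref)^alpha * (P/Pref)^beta
T ratio = 524/298 = 1.75838926
(T ratio)^alpha = 1.75838926^1.86 = 2.857024
(P/Pref)^beta = 8^(-0.23) = 0.619854
SL = 0.32 * 2.857024 * 0.619854 = 0.5667 m/s


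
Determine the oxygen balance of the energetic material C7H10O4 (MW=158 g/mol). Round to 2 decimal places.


OB = -1600 * (2C + H/2 - O) / MW
Inner = 2*7 + 10/2 - 4 = 15.00
OB = -1600 * 15.00 / 158 = -151.90%


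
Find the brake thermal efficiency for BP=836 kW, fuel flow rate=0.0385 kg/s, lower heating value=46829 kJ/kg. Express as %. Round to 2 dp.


eta_BTE = (BP / (mf * LHV)) * 100
Denominator = 0.0385 * 46829 = 1802.9165 kW
eta_BTE = (836 / 1802.9165) * 100 = 46.37%


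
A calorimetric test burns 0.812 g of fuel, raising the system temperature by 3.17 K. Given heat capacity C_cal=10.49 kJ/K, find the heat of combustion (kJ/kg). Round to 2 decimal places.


Hc = C_cal * delta_T / m_fuel
Q_released = 10.49 * 3.17 = 33.2533 kJ
m_fuel = 0.812 g = 0.812/1000 kg = 0.000812 kg
Hc = 33.2533 / 0.000812 = 40952.34 kJ/kg


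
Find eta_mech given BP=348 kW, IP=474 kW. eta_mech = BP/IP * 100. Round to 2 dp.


eta_mech = (BP / IP) * 100
Ratio = 348 / 474 = 0.7342
eta_mech = 0.7342 * 100 = 73.42%


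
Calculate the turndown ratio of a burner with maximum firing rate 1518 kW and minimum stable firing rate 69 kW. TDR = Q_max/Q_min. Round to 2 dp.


TDR = Q_max / Q_min
TDR = 1518 / 69 = 22.00


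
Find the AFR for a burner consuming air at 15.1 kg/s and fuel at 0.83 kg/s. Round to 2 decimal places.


AFR = m_air / m_fuel
AFR = 15.1 / 0.83 = 18.19


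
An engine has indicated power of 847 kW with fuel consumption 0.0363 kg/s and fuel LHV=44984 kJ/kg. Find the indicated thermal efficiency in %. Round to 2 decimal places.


eta_ith = (IP / (mf * LHV)) * 100
Denominator = 0.0363 * 44984 = 1632.9192 kW
eta_ith = (847 / 1632.9192) * 100 = 51.87%


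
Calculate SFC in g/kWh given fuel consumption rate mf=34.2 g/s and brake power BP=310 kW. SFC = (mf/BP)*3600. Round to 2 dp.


SFC = (mf / BP) * 3600
Rate = 34.2 / 310 = 0.110323 g/(s*kW)
SFC = 0.110323 * 3600 = 397.16 g/kWh


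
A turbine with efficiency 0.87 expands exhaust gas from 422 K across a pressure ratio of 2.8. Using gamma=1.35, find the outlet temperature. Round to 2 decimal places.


T_out = T_in * (1 - eta * (1 - PR^(-(gamma-1)/gamma)))
Exponent = -(1.35-1)/1.35 = -0.25925926
PR^exp = 2.8^(-0.25925926) = 0.76572026
Factor = 1 - 0.87*(1 - 0.76572026) = 0.79617663
T_out = 422 * 0.79617663 = 335.99 K


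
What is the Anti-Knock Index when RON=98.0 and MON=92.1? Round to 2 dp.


AKI = (RON + MON) / 2
AKI = (98.0 + 92.1) / 2
AKI = 190.1 / 2 = 95.05


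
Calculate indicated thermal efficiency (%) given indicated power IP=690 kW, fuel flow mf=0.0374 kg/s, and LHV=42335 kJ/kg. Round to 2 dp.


eta_ith = (IP / (mf * LHV)) * 100
Denominator = 0.0374 * 42335 = 1583.3290 kW
eta_ith = (690 / 1583.3290) * 100 = 43.58%


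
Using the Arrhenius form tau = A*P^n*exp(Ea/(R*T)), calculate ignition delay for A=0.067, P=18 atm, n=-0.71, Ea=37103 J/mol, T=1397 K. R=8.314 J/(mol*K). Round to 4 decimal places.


tau = A * P^n * exp(Ea/(R*T))
P^n = 18^(-0.71) = 0.12845663
Ea/(R*T) = 37103/(8.314*1397) = 3.194498
exp(Ea/(R*T)) = 24.397919
tau = 0.067 * 0.12845663 * 24.397919 = 0.2100 ms


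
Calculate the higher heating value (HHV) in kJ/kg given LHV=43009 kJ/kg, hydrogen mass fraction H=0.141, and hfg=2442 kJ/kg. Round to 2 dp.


HHV = LHV + hfg * 9 * H
Water addition = 2442 * 9 * 0.141 = 3098.898 kJ/kg
HHV = 43009 + 3098.898 = 46107.90 kJ/kg


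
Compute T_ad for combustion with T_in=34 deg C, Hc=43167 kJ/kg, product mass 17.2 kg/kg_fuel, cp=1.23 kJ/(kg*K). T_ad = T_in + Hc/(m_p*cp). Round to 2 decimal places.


T_ad = T_in + Hc / (m_p * cp)
Denominator = 17.2 * 1.23 = 21.1560
Temperature rise = 43167 / 21.1560 = 2040.41 K
T_ad = 34 + 2040.41 = 2074.41 deg C


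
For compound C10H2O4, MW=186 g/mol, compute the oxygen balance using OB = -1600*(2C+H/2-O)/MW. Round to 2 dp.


OB = -1600 * (2C + H/2 - O) / MW
Inner = 2*10 + 2/2 - 4 = 17.00
OB = -1600 * 17.00 / 186 = -146.24%


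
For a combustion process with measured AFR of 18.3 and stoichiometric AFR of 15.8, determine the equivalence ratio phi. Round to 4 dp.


phi = AFR_stoich / AFR_actual
phi = 15.8 / 18.3 = 0.8634


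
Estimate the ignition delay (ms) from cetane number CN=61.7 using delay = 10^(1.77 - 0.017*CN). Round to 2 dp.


delay = 10^(1.77 - 0.017*CN)
Exponent = 1.77 - 0.017*61.7 = 0.7211
delay = 10^0.7211 = 5.26 ms


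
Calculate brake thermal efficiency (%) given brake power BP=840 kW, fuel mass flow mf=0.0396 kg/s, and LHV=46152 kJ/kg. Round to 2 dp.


eta_BTE = (BP / (mf * LHV)) * 100
Denominator = 0.0396 * 46152 = 1827.6192 kW
eta_BTE = (840 / 1827.6192) * 100 = 45.96%


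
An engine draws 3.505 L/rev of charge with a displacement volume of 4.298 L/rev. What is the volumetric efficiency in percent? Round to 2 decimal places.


eta_v = (V_actual / V_disp) * 100
Ratio = 3.505 / 4.298 = 0.8155
eta_v = 0.8155 * 100 = 81.55%


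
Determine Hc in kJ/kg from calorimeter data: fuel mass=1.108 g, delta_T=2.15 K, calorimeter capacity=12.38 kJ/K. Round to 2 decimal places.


Hc = C_cal * delta_T / m_fuel
Q_released = 12.38 * 2.15 = 26.6170 kJ
m_fuel = 1.108 g = 1.108/1000 kg = 0.001108 kg
Hc = 26.6170 / 0.001108 = 24022.56 kJ/kg


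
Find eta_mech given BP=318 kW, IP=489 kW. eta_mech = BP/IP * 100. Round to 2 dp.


eta_mech = (BP / IP) * 100
Ratio = 318 / 489 = 0.6503
eta_mech = 0.6503 * 100 = 65.03%


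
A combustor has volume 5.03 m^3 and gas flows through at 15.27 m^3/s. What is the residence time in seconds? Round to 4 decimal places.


tau = V / Q_flow
tau = 5.03 / 15.27 = 0.3294 s


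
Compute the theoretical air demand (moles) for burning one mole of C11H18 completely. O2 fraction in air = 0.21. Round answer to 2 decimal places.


Balanced combustion: C11H18 + 15.5 O2 -> 11 CO2 + 9 H2O
O2 needed = C + H/4 = 11 + 18/4 = 15.50 moles
Air moles = O2 / 0.21 = 15.50 / 0.21 = 73.81 moles air


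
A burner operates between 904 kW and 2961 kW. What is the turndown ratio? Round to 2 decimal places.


TDR = Q_max / Q_min
TDR = 2961 / 904 = 3.28


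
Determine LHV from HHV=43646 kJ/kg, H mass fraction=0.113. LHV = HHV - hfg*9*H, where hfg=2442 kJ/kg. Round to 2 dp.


LHV = HHV - hfg * 9 * H
Water correction = 2442 * 9 * 0.113 = 2483.514 kJ/kg
LHV = 43646 - 2483.514 = 41162.49 kJ/kg


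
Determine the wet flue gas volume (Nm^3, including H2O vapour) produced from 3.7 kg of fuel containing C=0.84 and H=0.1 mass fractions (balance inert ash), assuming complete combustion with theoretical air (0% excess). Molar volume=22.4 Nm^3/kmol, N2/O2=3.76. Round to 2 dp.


Per kg fuel: CO2 = (C/12 kmol)*22.4 = (0.84/12)*22.4 = 1.56800 Nm^3
Per kg fuel: H2O = (H/2 kmol)*22.4 = (0.1/2)*22.4 = 1.12000 Nm^3
O2 needed per kg fuel = C/12 + H/4 = 0.84/12 + 0.1/4 = 0.09500000 kmol
Per kg fuel: N2 = O2*3.76*22.4 = 0.09500000*3.76*22.4 = 8.00128 Nm^3
Total per kg = 1.56800 + 1.12000 + 8.00128 = 10.68928 Nm^3
Total = 10.68928 * 3.7 = 39.55 Nm^3


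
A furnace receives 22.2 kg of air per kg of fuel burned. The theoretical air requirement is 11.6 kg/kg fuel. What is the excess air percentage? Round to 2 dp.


Excess air = actual - stoichiometric = 22.2 - 11.6 = 10.60 kg/kg fuel
Excess air % = (excess / stoich) * 100 = (10.60 / 11.6) * 100 = 91.38%


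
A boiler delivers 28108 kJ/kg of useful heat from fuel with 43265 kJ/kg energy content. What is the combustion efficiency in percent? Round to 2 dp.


Efficiency = (Q_useful / Q_fuel) * 100
Efficiency = (28108 / 43265) * 100
Efficiency = 0.6497 * 100 = 64.97%


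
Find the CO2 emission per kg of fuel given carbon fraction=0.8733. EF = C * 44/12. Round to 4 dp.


EF = C_frac * (M_CO2 / M_C)
EF = 0.8733 * (44/12)
EF = 0.8733 * 3.666667 = 3.2021 kg_CO2/kg_fuel


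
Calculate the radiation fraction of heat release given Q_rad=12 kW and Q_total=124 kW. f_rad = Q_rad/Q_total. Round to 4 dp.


f_rad = Q_rad / Q_total
f_rad = 12 / 124 = 0.0968


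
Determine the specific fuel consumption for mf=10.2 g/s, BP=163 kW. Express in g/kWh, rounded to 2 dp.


SFC = (mf / BP) * 3600
Rate = 10.2 / 163 = 0.062577 g/(s*kW)
SFC = 0.062577 * 3600 = 225.28 g/kWh


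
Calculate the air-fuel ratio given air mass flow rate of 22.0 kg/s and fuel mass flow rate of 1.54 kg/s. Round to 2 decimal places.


AFR = m_air / m_fuel
AFR = 22.0 / 1.54 = 14.29


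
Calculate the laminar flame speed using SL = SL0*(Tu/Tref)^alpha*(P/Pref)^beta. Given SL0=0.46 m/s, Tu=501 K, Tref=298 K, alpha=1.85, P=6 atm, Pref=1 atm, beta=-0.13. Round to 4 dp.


SL = SL0 * (Tu/Tref)^alpha * (P/Pref)^beta
T ratio = 501/298 = 1.68120805
(T ratio)^alpha = 1.68120805^1.85 = 2.614567
(P/Pref)^beta = 6^(-0.13) = 0.792210
SL = 0.46 * 2.614567 * 0.792210 = 0.9528 m/s


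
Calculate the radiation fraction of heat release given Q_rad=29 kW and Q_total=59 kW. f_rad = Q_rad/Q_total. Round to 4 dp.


f_rad = Q_rad / Q_total
f_rad = 29 / 59 = 0.4915


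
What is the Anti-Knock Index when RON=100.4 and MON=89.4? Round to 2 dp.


AKI = (RON + MON) / 2
AKI = (100.4 + 89.4) / 2
AKI = 189.8 / 2 = 94.90


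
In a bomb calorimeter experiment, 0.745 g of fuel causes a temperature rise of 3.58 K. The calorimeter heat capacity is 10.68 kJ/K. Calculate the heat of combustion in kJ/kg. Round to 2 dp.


Hc = C_cal * delta_T / m_fuel
Q_released = 10.68 * 3.58 = 38.2344 kJ
m_fuel = 0.745 g = 0.745/1000 kg = 0.000745 kg
Hc = 38.2344 / 0.000745 = 51321.34 kJ/kg


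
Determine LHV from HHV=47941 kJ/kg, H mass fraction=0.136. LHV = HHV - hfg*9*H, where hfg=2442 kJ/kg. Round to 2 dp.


LHV = HHV - hfg * 9 * H
Water correction = 2442 * 9 * 0.136 = 2989.008 kJ/kg
LHV = 47941 - 2989.008 = 44951.99 kJ/kg


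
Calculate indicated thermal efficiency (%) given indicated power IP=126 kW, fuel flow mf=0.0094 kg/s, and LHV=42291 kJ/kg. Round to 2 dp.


eta_ith = (IP / (mf * LHV)) * 100
Denominator = 0.0094 * 42291 = 397.5354 kW
eta_ith = (126 / 397.5354) * 100 = 31.70%


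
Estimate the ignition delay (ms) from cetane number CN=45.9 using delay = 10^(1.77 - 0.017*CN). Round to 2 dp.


delay = 10^(1.77 - 0.017*CN)
Exponent = 1.77 - 0.017*45.9 = 0.9897
delay = 10^0.9897 = 9.77 ms


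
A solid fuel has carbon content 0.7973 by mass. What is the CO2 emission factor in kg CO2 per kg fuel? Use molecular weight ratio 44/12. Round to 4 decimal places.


EF = C_frac * (M_CO2 / M_C)
EF = 0.7973 * (44/12)
EF = 0.7973 * 3.666667 = 2.9234 kg_CO2/kg_fuel


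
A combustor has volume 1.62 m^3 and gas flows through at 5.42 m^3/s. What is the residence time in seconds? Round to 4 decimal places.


tau = V / Q_flow
tau = 1.62 / 5.42 = 0.2989 s


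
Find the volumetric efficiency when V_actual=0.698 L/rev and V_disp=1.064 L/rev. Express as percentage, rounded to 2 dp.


eta_v = (V_actual / V_disp) * 100
Ratio = 0.698 / 1.064 = 0.6560
eta_v = 0.6560 * 100 = 65.60%


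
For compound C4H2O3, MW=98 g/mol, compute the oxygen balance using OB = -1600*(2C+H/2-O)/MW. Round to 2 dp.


OB = -1600 * (2C + H/2 - O) / MW
Inner = 2*4 + 2/2 - 3 = 6.00
OB = -1600 * 6.00 / 98 = -97.96%


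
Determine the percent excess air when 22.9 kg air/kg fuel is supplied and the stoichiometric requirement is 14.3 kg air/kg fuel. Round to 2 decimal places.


Excess air = actual - stoichiometric = 22.9 - 14.3 = 8.60 kg/kg fuel
Excess air % = (excess / stoich) * 100 = (8.60 / 14.3) * 100 = 60.14%


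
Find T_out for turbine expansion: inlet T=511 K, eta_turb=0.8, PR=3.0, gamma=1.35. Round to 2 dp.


T_out = T_in * (1 - eta * (1 - PR^(-(gamma-1)/gamma)))
Exponent = -(1.35-1)/1.35 = -0.25925926
PR^exp = 3.0^(-0.25925926) = 0.75214556
Factor = 1 - 0.8*(1 - 0.75214556) = 0.80171645
T_out = 511 * 0.80171645 = 409.68 K


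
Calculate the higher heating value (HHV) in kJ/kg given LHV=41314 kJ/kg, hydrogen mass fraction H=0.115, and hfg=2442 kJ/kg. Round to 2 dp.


HHV = LHV + hfg * 9 * H
Water addition = 2442 * 9 * 0.115 = 2527.470 kJ/kg
HHV = 41314 + 2527.470 = 43841.47 kJ/kg


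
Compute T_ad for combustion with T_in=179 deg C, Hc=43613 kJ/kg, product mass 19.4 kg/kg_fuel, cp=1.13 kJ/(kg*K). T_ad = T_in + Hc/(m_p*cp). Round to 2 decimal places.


T_ad = T_in + Hc / (m_p * cp)
Denominator = 19.4 * 1.13 = 21.9220
Temperature rise = 43613 / 21.9220 = 1989.46 K
T_ad = 179 + 1989.46 = 2168.46 deg C


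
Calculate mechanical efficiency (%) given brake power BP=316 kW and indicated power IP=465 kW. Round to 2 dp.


eta_mech = (BP / IP) * 100
Ratio = 316 / 465 = 0.6796
eta_mech = 0.6796 * 100 = 67.96%


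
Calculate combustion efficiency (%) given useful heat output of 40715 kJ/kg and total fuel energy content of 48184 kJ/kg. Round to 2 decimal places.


Efficiency = (Q_useful / Q_fuel) * 100
Efficiency = (40715 / 48184) * 100
Efficiency = 0.8450 * 100 = 84.50%


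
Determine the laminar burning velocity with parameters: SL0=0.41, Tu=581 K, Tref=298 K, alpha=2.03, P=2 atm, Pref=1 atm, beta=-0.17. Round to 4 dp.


SL = SL0 * (Tu/Tref)^alpha * (P/Pref)^beta
T ratio = 581/298 = 1.94966443
(T ratio)^alpha = 1.94966443^2.03 = 3.878096
(P/Pref)^beta = 2^(-0.17) = 0.888843
SL = 0.41 * 3.878096 * 0.888843 = 1.4133 m/s


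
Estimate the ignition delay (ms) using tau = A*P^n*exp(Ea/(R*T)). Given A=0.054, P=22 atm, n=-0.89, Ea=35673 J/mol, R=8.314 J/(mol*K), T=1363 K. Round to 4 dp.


tau = A * P^n * exp(Ea/(R*T))
P^n = 22^(-0.89) = 0.06386219
Ea/(R*T) = 35673/(8.314*1363) = 3.147993
exp(Ea/(R*T)) = 23.289276
tau = 0.054 * 0.06386219 * 23.289276 = 0.0803 ms


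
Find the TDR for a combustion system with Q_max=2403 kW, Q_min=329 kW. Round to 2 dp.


TDR = Q_max / Q_min
TDR = 2403 / 329 = 7.30


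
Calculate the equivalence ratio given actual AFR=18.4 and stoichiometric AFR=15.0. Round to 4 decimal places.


phi = AFR_stoich / AFR_actual
phi = 15.0 / 18.4 = 0.8152


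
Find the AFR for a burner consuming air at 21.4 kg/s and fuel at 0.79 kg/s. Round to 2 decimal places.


AFR = m_air / m_fuel
AFR = 21.4 / 0.79 = 27.09


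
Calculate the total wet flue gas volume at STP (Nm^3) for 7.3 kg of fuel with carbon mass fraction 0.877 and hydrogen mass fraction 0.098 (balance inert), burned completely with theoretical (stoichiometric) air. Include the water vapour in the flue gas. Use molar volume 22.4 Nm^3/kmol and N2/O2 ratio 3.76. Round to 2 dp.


Per kg fuel: CO2 = (C/12 kmol)*22.4 = (0.877/12)*22.4 = 1.63707 Nm^3
Per kg fuel: H2O = (H/2 kmol)*22.4 = (0.098/2)*22.4 = 1.09760 Nm^3
O2 needed per kg fuel = C/12 + H/4 = 0.877/12 + 0.098/4 = 0.09758333 kmol
Per kg fuel: N2 = O2*3.76*22.4 = 0.09758333*3.76*22.4 = 8.21886 Nm^3
Total per kg = 1.63707 + 1.09760 + 8.21886 = 10.95353 Nm^3
Total = 10.95353 * 7.3 = 79.96 Nm^3


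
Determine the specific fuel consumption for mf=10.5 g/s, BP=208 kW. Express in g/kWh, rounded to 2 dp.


SFC = (mf / BP) * 3600
Rate = 10.5 / 208 = 0.050481 g/(s*kW)
SFC = 0.050481 * 3600 = 181.73 g/kWh


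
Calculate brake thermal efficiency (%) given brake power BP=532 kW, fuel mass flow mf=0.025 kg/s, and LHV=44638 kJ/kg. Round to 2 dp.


eta_BTE = (BP / (mf * LHV)) * 100
Denominator = 0.025 * 44638 = 1115.9500 kW
eta_BTE = (532 / 1115.9500) * 100 = 47.67%


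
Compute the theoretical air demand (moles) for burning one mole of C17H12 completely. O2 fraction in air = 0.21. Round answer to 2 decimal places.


Balanced combustion: C17H12 + 20 O2 -> 17 CO2 + 6 H2O
O2 needed = C + H/4 = 17 + 12/4 = 20.00 moles
Air moles = O2 / 0.21 = 20.00 / 0.21 = 95.24 moles air


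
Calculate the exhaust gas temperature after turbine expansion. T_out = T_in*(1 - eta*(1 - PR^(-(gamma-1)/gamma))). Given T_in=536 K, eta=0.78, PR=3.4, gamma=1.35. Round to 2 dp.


T_out = T_in * (1 - eta * (1 - PR^(-(gamma-1)/gamma)))
Exponent = -(1.35-1)/1.35 = -0.25925926
PR^exp = 3.4^(-0.25925926) = 0.72813041
Factor = 1 - 0.78*(1 - 0.72813041) = 0.78794172
T_out = 536 * 0.78794172 = 422.34 K


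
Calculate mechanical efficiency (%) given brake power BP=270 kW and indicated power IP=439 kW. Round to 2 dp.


eta_mech = (BP / IP) * 100
Ratio = 270 / 439 = 0.6150
eta_mech = 0.6150 * 100 = 61.50%


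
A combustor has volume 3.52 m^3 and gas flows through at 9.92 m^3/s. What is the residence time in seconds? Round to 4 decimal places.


tau = V / Q_flow
tau = 3.52 / 9.92 = 0.3548 s


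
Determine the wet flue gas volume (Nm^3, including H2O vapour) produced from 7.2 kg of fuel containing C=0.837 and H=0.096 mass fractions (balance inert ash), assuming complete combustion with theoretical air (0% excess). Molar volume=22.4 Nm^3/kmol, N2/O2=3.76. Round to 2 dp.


Per kg fuel: CO2 = (C/12 kmol)*22.4 = (0.837/12)*22.4 = 1.56240 Nm^3
Per kg fuel: H2O = (H/2 kmol)*22.4 = (0.096/2)*22.4 = 1.07520 Nm^3
O2 needed per kg fuel = C/12 + H/4 = 0.837/12 + 0.096/4 = 0.09375000 kmol
Per kg fuel: N2 = O2*3.76*22.4 = 0.09375000*3.76*22.4 = 7.89600 Nm^3
Total per kg = 1.56240 + 1.07520 + 7.89600 = 10.53360 Nm^3
Total = 10.53360 * 7.2 = 75.84 Nm^3


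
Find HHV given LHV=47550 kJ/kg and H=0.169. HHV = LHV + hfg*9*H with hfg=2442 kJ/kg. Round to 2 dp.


HHV = LHV + hfg * 9 * H
Water addition = 2442 * 9 * 0.169 = 3714.282 kJ/kg
HHV = 47550 + 3714.282 = 51264.28 kJ/kg


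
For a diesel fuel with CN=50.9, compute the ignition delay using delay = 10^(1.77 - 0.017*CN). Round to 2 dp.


delay = 10^(1.77 - 0.017*CN)
Exponent = 1.77 - 0.017*50.9 = 0.9047
delay = 10^0.9047 = 8.03 ms


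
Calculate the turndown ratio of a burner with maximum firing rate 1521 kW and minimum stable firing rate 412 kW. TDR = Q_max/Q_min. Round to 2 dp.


TDR = Q_max / Q_min
TDR = 1521 / 412 = 3.69


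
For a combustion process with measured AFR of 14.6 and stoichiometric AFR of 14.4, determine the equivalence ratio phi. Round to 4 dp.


phi = AFR_stoich / AFR_actual
phi = 14.4 / 14.6 = 0.9863


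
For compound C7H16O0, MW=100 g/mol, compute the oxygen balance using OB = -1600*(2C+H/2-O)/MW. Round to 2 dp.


OB = -1600 * (2C + H/2 - O) / MW
Inner = 2*7 + 16/2 - 0 = 22.00
OB = -1600 * 22.00 / 100 = -352.00%


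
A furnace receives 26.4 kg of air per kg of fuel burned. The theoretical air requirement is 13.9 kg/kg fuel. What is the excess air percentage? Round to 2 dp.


Excess air = actual - stoichiometric = 26.4 - 13.9 = 12.50 kg/kg fuel
Excess air % = (excess / stoich) * 100 = (12.50 / 13.9) * 100 = 89.93%


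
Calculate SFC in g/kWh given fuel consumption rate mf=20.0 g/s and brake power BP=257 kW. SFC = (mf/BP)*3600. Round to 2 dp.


SFC = (mf / BP) * 3600
Rate = 20.0 / 257 = 0.077821 g/(s*kW)
SFC = 0.077821 * 3600 = 280.16 g/kWh


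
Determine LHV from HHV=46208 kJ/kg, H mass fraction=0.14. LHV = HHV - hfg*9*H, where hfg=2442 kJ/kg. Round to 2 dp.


LHV = HHV - hfg * 9 * H
Water correction = 2442 * 9 * 0.14 = 3076.920 kJ/kg
LHV = 46208 - 3076.920 = 43131.08 kJ/kg


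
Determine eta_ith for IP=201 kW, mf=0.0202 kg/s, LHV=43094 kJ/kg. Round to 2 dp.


eta_ith = (IP / (mf * LHV)) * 100
Denominator = 0.0202 * 43094 = 870.4988 kW
eta_ith = (201 / 870.4988) * 100 = 23.09%


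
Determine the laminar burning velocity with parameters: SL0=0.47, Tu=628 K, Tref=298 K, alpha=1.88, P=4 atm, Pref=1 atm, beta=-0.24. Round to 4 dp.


SL = SL0 * (Tu/Tref)^alpha * (P/Pref)^beta
T ratio = 628/298 = 2.10738255
(T ratio)^alpha = 2.10738255^1.88 = 4.061043
(P/Pref)^beta = 4^(-0.24) = 0.716978
SL = 0.47 * 4.061043 * 0.716978 = 1.3685 m/s


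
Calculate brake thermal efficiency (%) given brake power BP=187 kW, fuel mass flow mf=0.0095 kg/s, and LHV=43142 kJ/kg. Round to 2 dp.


eta_BTE = (BP / (mf * LHV)) * 100
Denominator = 0.0095 * 43142 = 409.8490 kW
eta_BTE = (187 / 409.8490) * 100 = 45.63%


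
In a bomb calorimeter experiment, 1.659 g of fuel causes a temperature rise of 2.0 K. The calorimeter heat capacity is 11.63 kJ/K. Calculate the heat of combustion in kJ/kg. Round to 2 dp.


Hc = C_cal * delta_T / m_fuel
Q_released = 11.63 * 2.0 = 23.2600 kJ
m_fuel = 1.659 g = 1.659/1000 kg = 0.001659 kg
Hc = 23.2600 / 0.001659 = 14020.49 kJ/kg


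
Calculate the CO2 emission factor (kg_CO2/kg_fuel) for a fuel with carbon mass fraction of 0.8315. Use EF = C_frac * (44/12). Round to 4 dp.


EF = C_frac * (M_CO2 / M_C)
EF = 0.8315 * (44/12)
EF = 0.8315 * 3.666667 = 3.0488 kg_CO2/kg_fuel


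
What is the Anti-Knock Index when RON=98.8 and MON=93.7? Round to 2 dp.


AKI = (RON + MON) / 2
AKI = (98.8 + 93.7) / 2
AKI = 192.5 / 2 = 96.25


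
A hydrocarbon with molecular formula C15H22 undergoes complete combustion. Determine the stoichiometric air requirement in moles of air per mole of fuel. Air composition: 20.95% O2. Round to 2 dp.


Balanced combustion: C15H22 + 20.5 O2 -> 15 CO2 + 11 H2O
O2 needed = C + H/4 = 15 + 22/4 = 20.50 moles
Air moles = O2 / 0.2095 = 20.50 / 0.2095 = 97.85 moles air


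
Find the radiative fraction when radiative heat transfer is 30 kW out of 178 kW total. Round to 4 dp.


f_rad = Q_rad / Q_total
f_rad = 30 / 178 = 0.1685
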